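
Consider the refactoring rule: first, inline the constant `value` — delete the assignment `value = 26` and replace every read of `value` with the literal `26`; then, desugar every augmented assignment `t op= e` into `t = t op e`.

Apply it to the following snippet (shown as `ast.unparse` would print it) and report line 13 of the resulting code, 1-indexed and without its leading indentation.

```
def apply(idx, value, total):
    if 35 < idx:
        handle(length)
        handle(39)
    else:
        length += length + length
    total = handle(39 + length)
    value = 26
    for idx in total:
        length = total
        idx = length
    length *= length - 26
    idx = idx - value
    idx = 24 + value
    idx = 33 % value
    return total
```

Transformed code:
def apply(idx, value, total):
    if 35 < idx:
        handle(length)
        handle(39)
    else:
        length = length + (length + length)
    total = handle(39 + length)
    for idx in total:
        length = total
        idx = length
    length = length * (length - 26)
    idx = idx - 26
    idx = 24 + 26
    idx = 33 % 26
    return total

idx = 24 + 26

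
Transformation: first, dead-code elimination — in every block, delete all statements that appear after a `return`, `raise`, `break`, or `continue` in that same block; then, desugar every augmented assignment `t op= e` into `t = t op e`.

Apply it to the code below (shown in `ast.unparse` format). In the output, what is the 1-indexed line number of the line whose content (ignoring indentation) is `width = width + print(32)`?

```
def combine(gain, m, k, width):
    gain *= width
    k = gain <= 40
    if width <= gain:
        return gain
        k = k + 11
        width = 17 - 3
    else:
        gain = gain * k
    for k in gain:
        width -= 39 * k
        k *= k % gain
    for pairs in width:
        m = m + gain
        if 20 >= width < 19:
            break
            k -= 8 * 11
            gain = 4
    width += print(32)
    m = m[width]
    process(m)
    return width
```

15

Transformed code:
def combine(gain, m, k, width):
    gain = gain * width
    k = gain <= 40
    if width <= gain:
        return gain
    else:
        gain = gain * k
    for k in gain:
        width = width - 39 * k
        k = k * (k % gain)
    for pairs in width:
        m = m + gain
        if 20 >= width < 19:
            break
    width = width + print(32)
    m = m[width]
    process(m)
    return width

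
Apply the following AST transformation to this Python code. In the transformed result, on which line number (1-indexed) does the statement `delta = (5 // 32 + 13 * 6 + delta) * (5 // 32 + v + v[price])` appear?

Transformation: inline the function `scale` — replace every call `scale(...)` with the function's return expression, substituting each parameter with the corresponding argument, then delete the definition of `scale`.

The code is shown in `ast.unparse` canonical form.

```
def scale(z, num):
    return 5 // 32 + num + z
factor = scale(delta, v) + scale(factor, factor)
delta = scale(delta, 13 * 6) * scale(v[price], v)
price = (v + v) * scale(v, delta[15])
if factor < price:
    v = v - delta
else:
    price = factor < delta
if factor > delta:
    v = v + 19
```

2

Transformed code:
factor = 5 // 32 + v + delta + (5 // 32 + factor + factor)
delta = (5 // 32 + 13 * 6 + delta) * (5 // 32 + v + v[price])
price = (v + v) * (5 // 32 + delta[15] + v)
if factor < price:
    v = v - delta
else:
    price = factor < delta
if factor > delta:
    v = v + 19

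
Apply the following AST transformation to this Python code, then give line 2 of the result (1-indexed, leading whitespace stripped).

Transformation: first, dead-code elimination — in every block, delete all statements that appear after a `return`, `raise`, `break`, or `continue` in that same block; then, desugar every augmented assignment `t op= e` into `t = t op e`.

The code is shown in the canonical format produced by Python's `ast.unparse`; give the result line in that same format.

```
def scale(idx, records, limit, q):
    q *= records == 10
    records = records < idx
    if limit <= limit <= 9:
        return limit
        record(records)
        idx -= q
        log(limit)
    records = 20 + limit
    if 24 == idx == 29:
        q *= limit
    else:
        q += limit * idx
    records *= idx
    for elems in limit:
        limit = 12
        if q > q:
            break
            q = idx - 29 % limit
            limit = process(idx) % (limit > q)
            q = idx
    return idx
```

q = q * (records == 10)

Transformed code:
def scale(idx, records, limit, q):
    q = q * (records == 10)
    records = records < idx
    if limit <= limit <= 9:
        return limit
    records = 20 + limit
    if 24 == idx == 29:
        q = q * limit
    else:
        q = q + limit * idx
    records = records * idx
    for elems in limit:
        limit = 12
        if q > q:
            break
    return idx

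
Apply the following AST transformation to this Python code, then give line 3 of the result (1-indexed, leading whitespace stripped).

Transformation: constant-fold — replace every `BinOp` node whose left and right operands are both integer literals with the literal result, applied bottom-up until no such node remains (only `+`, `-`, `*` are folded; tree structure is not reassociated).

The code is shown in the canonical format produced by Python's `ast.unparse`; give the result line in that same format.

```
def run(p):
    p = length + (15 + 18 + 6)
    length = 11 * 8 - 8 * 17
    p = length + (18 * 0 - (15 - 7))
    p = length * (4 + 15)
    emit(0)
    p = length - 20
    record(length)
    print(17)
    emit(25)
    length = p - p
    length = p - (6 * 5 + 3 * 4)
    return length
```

Transformed code:
def run(p):
    p = length + 39
    length = -48
    p = length + -8
    p = length * 19
    emit(0)
    p = length - 20
    record(length)
    print(17)
    emit(25)
    length = p - p
    length = p - 42
    return length

length = -48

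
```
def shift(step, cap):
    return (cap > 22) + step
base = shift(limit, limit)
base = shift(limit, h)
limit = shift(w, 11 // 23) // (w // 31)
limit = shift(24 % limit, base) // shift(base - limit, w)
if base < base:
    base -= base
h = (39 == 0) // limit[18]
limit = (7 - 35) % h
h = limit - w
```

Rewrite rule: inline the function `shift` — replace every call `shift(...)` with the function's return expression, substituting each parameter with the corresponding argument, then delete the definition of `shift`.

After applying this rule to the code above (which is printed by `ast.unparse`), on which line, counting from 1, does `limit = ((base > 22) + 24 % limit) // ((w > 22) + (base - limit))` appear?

4

Transformed code:
base = (limit > 22) + limit
base = (h > 22) + limit
limit = ((11 // 23 > 22) + w) // (w // 31)
limit = ((base > 22) + 24 % limit) // ((w > 22) + (base - limit))
if base < base:
    base -= base
h = (39 == 0) // limit[18]
limit = (7 - 35) % h
h = limit - w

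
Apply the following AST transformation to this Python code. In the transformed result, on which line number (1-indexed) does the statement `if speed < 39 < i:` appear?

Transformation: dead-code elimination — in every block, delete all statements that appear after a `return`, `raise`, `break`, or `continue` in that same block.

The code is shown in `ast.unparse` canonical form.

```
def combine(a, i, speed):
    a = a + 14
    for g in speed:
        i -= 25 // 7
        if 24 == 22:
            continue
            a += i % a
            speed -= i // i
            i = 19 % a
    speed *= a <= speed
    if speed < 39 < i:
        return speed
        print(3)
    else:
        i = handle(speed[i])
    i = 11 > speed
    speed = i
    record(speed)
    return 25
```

Transformed code:
def combine(a, i, speed):
    a = a + 14
    for g in speed:
        i -= 25 // 7
        if 24 == 22:
            continue
    speed *= a <= speed
    if speed < 39 < i:
        return speed
    else:
        i = handle(speed[i])
    i = 11 > speed
    speed = i
    record(speed)
    return 25

8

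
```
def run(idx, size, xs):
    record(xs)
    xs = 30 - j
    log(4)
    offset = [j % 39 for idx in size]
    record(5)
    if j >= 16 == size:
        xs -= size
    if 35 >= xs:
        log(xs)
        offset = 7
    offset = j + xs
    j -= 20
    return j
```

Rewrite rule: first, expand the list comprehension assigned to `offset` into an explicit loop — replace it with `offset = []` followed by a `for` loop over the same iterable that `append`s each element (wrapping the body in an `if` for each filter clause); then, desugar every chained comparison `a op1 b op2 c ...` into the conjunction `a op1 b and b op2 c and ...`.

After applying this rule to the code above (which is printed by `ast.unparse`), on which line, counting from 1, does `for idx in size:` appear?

Transformed code:
def run(idx, size, xs):
    record(xs)
    xs = 30 - j
    log(4)
    offset = []
    for idx in size:
        offset.append(j % 39)
    record(5)
    if j >= 16 and 16 == size:
        xs -= size
    if 35 >= xs:
        log(xs)
        offset = 7
    offset = j + xs
    j -= 20
    return j

6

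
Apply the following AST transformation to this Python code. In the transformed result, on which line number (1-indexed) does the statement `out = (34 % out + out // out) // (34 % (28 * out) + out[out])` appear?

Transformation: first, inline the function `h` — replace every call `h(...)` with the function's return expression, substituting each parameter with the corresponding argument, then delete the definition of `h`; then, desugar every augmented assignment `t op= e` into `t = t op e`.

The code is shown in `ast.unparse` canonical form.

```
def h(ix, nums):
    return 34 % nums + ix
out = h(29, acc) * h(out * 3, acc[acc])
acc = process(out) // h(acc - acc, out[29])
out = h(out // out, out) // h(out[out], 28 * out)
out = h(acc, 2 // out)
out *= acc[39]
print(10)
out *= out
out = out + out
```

Transformed code:
out = (34 % acc + 29) * (34 % acc[acc] + out * 3)
acc = process(out) // (34 % out[29] + (acc - acc))
out = (34 % out + out // out) // (34 % (28 * out) + out[out])
out = 34 % (2 // out) + acc
out = out * acc[39]
print(10)
out = out * out
out = out + out

3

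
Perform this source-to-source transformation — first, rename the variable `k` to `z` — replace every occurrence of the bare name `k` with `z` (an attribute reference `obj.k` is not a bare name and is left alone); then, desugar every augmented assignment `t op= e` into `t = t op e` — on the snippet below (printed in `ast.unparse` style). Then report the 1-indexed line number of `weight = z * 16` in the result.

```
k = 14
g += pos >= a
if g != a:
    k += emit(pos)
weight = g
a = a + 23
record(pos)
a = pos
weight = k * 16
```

Transformed code:
z = 14
g = g + (pos >= a)
if g != a:
    z = z + emit(pos)
weight = g
a = a + 23
record(pos)
a = pos
weight = z * 16

9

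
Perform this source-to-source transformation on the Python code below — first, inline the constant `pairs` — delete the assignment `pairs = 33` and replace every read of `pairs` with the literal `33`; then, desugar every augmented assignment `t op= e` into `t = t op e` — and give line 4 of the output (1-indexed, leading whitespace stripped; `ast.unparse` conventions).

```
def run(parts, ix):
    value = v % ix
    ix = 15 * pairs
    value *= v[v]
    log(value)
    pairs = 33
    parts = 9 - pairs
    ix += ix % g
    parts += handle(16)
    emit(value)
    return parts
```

Transformed code:
def run(parts, ix):
    value = v % ix
    ix = 15 * 33
    value = value * v[v]
    log(value)
    parts = 9 - 33
    ix = ix + ix % g
    parts = parts + handle(16)
    emit(value)
    return parts

value = value * v[v]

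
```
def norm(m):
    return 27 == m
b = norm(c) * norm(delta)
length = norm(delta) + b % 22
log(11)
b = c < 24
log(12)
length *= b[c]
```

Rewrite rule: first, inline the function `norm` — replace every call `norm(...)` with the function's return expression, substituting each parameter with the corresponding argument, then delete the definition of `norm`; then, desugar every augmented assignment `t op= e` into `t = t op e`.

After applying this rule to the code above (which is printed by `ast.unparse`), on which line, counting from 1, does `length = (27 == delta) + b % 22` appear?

Transformed code:
b = (27 == c) * (27 == delta)
length = (27 == delta) + b % 22
log(11)
b = c < 24
log(12)
length = length * b[c]

2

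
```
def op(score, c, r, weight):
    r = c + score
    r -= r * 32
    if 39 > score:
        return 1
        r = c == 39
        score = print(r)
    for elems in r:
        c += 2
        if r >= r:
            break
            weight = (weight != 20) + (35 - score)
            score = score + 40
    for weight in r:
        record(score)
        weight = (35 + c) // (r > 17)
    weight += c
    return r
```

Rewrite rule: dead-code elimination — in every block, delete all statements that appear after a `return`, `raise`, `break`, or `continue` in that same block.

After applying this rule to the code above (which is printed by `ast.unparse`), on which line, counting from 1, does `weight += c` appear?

13

Transformed code:
def op(score, c, r, weight):
    r = c + score
    r -= r * 32
    if 39 > score:
        return 1
    for elems in r:
        c += 2
        if r >= r:
            break
    for weight in r:
        record(score)
        weight = (35 + c) // (r > 17)
    weight += c
    return r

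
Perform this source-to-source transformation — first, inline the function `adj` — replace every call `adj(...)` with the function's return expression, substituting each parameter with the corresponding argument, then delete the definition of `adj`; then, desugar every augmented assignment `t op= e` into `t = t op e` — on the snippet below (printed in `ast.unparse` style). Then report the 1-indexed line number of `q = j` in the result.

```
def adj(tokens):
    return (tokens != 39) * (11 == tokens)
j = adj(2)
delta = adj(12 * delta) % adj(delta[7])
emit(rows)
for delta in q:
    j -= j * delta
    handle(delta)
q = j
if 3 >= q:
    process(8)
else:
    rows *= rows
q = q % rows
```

Transformed code:
j = (2 != 39) * (11 == 2)
delta = (12 * delta != 39) * (11 == 12 * delta) % ((delta[7] != 39) * (11 == delta[7]))
emit(rows)
for delta in q:
    j = j - j * delta
    handle(delta)
q = j
if 3 >= q:
    process(8)
else:
    rows = rows * rows
q = q % rows

7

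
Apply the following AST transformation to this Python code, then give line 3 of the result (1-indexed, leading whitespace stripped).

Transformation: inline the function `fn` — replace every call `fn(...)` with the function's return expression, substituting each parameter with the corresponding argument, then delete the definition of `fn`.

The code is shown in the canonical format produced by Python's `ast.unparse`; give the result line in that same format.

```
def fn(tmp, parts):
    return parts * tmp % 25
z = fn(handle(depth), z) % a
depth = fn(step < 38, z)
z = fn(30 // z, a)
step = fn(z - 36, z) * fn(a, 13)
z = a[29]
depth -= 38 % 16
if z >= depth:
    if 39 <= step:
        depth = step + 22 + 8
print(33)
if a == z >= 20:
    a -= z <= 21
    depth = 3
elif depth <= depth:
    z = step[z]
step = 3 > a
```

Transformed code:
z = z * handle(depth) % 25 % a
depth = z * (step < 38) % 25
z = a * (30 // z) % 25
step = z * (z - 36) % 25 * (13 * a % 25)
z = a[29]
depth -= 38 % 16
if z >= depth:
    if 39 <= step:
        depth = step + 22 + 8
print(33)
if a == z >= 20:
    a -= z <= 21
    depth = 3
elif depth <= depth:
    z = step[z]
step = 3 > a

z = a * (30 // z) % 25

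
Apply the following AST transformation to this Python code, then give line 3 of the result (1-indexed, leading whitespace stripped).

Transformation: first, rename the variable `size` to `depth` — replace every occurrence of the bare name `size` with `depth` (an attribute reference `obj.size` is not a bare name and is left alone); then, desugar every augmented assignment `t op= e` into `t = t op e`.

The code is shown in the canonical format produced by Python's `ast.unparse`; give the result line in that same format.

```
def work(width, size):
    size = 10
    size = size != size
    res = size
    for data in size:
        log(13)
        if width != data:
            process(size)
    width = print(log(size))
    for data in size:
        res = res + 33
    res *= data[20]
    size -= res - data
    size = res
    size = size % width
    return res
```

depth = depth != depth

Transformed code:
def work(width, depth):
    depth = 10
    depth = depth != depth
    res = depth
    for data in depth:
        log(13)
        if width != data:
            process(depth)
    width = print(log(depth))
    for data in depth:
        res = res + 33
    res = res * data[20]
    depth = depth - (res - data)
    depth = res
    depth = depth % width
    return res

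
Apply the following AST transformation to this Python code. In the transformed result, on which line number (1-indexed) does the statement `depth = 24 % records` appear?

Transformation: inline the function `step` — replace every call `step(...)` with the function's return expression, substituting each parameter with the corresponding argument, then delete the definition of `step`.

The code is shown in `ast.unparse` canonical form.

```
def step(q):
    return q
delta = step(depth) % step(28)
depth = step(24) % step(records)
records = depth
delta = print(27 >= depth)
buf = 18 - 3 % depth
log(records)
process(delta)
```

2

Transformed code:
delta = depth % 28
depth = 24 % records
records = depth
delta = print(27 >= depth)
buf = 18 - 3 % depth
log(records)
process(delta)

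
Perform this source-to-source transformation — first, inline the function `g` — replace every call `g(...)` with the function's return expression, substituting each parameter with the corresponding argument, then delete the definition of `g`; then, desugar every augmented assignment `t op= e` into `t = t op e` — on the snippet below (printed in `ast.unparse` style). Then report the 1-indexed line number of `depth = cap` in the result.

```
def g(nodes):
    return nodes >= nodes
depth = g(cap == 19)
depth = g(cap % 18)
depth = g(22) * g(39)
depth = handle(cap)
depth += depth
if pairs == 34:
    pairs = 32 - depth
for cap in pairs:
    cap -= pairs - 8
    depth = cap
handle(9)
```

10

Transformed code:
depth = (cap == 19) >= (cap == 19)
depth = cap % 18 >= cap % 18
depth = (22 >= 22) * (39 >= 39)
depth = handle(cap)
depth = depth + depth
if pairs == 34:
    pairs = 32 - depth
for cap in pairs:
    cap = cap - (pairs - 8)
    depth = cap
handle(9)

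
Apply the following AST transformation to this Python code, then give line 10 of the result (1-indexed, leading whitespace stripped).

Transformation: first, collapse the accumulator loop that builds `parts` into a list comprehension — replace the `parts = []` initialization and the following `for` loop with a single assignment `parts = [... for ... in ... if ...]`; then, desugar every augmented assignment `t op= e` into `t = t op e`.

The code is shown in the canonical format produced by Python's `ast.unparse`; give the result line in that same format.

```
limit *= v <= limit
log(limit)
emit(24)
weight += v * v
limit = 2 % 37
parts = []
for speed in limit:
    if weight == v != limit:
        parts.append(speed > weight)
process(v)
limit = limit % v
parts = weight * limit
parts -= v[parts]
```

Transformed code:
limit = limit * (v <= limit)
log(limit)
emit(24)
weight = weight + v * v
limit = 2 % 37
parts = [speed > weight for speed in limit if weight == v != limit]
process(v)
limit = limit % v
parts = weight * limit
parts = parts - v[parts]

parts = parts - v[parts]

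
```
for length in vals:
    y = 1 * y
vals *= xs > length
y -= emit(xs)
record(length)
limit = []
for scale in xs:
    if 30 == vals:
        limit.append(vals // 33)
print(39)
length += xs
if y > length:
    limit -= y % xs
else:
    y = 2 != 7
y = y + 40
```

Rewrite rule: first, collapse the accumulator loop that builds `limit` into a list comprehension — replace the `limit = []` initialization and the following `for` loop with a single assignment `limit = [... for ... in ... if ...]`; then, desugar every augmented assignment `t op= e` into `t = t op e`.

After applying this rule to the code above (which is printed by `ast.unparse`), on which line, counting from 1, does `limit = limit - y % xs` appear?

10

Transformed code:
for length in vals:
    y = 1 * y
vals = vals * (xs > length)
y = y - emit(xs)
record(length)
limit = [vals // 33 for scale in xs if 30 == vals]
print(39)
length = length + xs
if y > length:
    limit = limit - y % xs
else:
    y = 2 != 7
y = y + 40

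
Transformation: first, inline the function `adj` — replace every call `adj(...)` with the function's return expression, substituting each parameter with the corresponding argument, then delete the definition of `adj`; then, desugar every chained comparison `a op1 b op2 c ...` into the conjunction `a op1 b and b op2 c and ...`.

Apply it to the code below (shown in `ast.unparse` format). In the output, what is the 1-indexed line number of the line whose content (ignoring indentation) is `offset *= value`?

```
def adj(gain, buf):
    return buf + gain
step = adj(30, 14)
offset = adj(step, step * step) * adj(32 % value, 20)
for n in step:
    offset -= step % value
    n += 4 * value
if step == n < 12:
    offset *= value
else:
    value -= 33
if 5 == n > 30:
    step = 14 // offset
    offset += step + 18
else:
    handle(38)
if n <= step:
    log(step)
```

7

Transformed code:
step = 14 + 30
offset = (step * step + step) * (20 + 32 % value)
for n in step:
    offset -= step % value
    n += 4 * value
if step == n and n < 12:
    offset *= value
else:
    value -= 33
if 5 == n and n > 30:
    step = 14 // offset
    offset += step + 18
else:
    handle(38)
if n <= step:
    log(step)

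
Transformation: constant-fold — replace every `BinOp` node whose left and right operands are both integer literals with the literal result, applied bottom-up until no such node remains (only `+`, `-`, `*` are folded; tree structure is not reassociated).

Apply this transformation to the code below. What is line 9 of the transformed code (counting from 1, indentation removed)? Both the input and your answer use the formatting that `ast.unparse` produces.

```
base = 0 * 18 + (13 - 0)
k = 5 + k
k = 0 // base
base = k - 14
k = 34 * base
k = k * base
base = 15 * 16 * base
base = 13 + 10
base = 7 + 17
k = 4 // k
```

base = 24

Transformed code:
base = 13
k = 5 + k
k = 0 // base
base = k - 14
k = 34 * base
k = k * base
base = 240 * base
base = 23
base = 24
k = 4 // k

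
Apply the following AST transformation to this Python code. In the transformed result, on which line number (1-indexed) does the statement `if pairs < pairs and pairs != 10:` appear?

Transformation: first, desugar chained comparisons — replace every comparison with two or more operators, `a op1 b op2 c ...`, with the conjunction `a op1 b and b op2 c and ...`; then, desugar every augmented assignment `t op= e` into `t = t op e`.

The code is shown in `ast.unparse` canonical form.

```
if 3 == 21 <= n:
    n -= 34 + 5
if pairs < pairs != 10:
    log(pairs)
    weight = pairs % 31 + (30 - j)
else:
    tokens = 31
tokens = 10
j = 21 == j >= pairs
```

3

Transformed code:
if 3 == 21 and 21 <= n:
    n = n - (34 + 5)
if pairs < pairs and pairs != 10:
    log(pairs)
    weight = pairs % 31 + (30 - j)
else:
    tokens = 31
tokens = 10
j = 21 == j and j >= pairs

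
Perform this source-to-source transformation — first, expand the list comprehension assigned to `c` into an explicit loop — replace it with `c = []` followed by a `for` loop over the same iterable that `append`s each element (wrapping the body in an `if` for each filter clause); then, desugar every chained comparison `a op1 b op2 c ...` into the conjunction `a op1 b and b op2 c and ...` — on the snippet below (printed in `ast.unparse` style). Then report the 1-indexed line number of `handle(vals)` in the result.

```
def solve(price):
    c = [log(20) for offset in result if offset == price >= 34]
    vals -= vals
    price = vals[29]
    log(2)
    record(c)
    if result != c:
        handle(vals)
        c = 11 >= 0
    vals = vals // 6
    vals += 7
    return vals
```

Transformed code:
def solve(price):
    c = []
    for offset in result:
        if offset == price and price >= 34:
            c.append(log(20))
    vals -= vals
    price = vals[29]
    log(2)
    record(c)
    if result != c:
        handle(vals)
        c = 11 >= 0
    vals = vals // 6
    vals += 7
    return vals

11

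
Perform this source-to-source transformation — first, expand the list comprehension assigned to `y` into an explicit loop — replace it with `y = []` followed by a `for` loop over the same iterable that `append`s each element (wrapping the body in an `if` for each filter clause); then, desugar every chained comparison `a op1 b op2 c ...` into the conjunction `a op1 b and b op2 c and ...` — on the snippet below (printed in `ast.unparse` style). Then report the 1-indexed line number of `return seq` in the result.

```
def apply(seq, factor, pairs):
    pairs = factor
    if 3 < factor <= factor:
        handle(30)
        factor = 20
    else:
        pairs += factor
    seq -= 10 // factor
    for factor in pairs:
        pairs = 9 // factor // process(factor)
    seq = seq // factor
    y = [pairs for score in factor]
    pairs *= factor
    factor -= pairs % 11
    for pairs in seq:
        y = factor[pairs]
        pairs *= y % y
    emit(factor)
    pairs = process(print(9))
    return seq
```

22

Transformed code:
def apply(seq, factor, pairs):
    pairs = factor
    if 3 < factor and factor <= factor:
        handle(30)
        factor = 20
    else:
        pairs += factor
    seq -= 10 // factor
    for factor in pairs:
        pairs = 9 // factor // process(factor)
    seq = seq // factor
    y = []
    for score in factor:
        y.append(pairs)
    pairs *= factor
    factor -= pairs % 11
    for pairs in seq:
        y = factor[pairs]
        pairs *= y % y
    emit(factor)
    pairs = process(print(9))
    return seq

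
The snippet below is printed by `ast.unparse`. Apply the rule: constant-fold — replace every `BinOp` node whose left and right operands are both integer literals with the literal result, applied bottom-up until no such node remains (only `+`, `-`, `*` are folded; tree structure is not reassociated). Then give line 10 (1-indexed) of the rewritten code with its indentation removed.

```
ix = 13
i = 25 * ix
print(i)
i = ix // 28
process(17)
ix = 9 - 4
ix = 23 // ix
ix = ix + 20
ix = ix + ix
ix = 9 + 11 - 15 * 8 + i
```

ix = -100 + i

Transformed code:
ix = 13
i = 25 * ix
print(i)
i = ix // 28
process(17)
ix = 5
ix = 23 // ix
ix = ix + 20
ix = ix + ix
ix = -100 + i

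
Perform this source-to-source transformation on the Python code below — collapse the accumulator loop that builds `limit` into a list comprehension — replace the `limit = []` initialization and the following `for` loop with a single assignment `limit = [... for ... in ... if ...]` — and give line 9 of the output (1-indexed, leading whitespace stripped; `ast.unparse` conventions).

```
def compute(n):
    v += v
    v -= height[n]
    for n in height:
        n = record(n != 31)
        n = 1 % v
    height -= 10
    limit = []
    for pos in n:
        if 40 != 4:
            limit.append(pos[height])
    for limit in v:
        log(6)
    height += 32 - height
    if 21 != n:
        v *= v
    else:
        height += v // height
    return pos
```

for limit in v:

Transformed code:
def compute(n):
    v += v
    v -= height[n]
    for n in height:
        n = record(n != 31)
        n = 1 % v
    height -= 10
    limit = [pos[height] for pos in n if 40 != 4]
    for limit in v:
        log(6)
    height += 32 - height
    if 21 != n:
        v *= v
    else:
        height += v // height
    return pos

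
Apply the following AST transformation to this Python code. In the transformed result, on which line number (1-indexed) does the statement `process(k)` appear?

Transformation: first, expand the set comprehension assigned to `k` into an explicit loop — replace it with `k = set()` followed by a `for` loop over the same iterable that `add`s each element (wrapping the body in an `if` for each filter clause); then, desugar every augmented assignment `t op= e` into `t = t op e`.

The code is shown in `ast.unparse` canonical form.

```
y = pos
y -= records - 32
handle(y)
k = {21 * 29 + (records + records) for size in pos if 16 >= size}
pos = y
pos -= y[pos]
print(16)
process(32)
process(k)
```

Transformed code:
y = pos
y = y - (records - 32)
handle(y)
k = set()
for size in pos:
    if 16 >= size:
        k.add(21 * 29 + (records + records))
pos = y
pos = pos - y[pos]
print(16)
process(32)
process(k)

12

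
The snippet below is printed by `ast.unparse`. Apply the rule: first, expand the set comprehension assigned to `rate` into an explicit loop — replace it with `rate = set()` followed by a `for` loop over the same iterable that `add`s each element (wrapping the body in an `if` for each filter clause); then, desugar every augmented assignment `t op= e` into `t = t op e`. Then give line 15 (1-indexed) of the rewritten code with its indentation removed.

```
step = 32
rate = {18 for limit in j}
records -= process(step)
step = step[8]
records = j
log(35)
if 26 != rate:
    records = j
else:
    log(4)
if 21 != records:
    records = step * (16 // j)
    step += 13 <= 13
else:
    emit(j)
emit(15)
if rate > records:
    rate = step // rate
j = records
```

step = step + (13 <= 13)

Transformed code:
step = 32
rate = set()
for limit in j:
    rate.add(18)
records = records - process(step)
step = step[8]
records = j
log(35)
if 26 != rate:
    records = j
else:
    log(4)
if 21 != records:
    records = step * (16 // j)
    step = step + (13 <= 13)
else:
    emit(j)
emit(15)
if rate > records:
    rate = step // rate
j = records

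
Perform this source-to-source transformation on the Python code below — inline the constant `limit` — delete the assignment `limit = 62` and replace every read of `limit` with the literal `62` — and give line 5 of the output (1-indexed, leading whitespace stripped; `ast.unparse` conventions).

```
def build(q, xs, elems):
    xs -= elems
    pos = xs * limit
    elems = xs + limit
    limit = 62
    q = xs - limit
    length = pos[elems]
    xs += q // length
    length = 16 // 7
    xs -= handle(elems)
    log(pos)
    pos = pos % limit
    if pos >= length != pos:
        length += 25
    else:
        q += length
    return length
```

Transformed code:
def build(q, xs, elems):
    xs -= elems
    pos = xs * 62
    elems = xs + 62
    q = xs - 62
    length = pos[elems]
    xs += q // length
    length = 16 // 7
    xs -= handle(elems)
    log(pos)
    pos = pos % 62
    if pos >= length != pos:
        length += 25
    else:
        q += length
    return length

q = xs - 62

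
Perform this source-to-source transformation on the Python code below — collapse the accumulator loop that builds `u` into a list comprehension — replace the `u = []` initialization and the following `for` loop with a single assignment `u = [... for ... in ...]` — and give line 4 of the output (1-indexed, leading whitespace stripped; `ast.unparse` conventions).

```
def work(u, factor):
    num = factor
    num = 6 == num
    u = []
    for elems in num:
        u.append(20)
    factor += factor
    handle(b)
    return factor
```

u = [20 for elems in num]

Transformed code:
def work(u, factor):
    num = factor
    num = 6 == num
    u = [20 for elems in num]
    factor += factor
    handle(b)
    return factor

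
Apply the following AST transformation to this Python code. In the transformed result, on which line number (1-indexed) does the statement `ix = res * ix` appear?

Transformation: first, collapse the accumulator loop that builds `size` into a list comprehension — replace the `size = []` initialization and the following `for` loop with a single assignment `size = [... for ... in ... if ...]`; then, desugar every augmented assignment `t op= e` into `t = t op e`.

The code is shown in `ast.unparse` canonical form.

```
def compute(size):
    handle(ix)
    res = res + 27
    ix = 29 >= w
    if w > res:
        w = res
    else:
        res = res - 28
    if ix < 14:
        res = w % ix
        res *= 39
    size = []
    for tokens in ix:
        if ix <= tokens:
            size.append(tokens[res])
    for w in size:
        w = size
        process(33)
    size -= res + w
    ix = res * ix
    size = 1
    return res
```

Transformed code:
def compute(size):
    handle(ix)
    res = res + 27
    ix = 29 >= w
    if w > res:
        w = res
    else:
        res = res - 28
    if ix < 14:
        res = w % ix
        res = res * 39
    size = [tokens[res] for tokens in ix if ix <= tokens]
    for w in size:
        w = size
        process(33)
    size = size - (res + w)
    ix = res * ix
    size = 1
    return res

17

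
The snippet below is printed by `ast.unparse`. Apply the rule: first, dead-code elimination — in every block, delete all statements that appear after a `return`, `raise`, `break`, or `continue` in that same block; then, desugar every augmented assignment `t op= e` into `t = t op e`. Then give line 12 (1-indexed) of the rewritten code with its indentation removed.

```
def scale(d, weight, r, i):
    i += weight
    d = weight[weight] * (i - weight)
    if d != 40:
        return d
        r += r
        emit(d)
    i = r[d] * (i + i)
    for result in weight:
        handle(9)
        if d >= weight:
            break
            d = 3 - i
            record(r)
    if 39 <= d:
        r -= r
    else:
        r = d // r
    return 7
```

r = r - r

Transformed code:
def scale(d, weight, r, i):
    i = i + weight
    d = weight[weight] * (i - weight)
    if d != 40:
        return d
    i = r[d] * (i + i)
    for result in weight:
        handle(9)
        if d >= weight:
            break
    if 39 <= d:
        r = r - r
    else:
        r = d // r
    return 7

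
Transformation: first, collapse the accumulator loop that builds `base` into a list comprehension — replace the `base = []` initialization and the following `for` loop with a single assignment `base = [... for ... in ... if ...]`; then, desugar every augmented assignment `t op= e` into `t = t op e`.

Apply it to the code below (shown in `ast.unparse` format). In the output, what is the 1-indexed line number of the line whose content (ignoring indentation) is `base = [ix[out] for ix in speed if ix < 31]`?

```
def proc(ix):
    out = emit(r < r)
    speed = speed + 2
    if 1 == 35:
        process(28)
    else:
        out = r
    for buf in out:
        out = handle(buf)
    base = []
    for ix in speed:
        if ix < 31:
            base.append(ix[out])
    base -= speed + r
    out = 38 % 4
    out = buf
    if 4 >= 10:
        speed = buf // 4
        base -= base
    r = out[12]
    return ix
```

10

Transformed code:
def proc(ix):
    out = emit(r < r)
    speed = speed + 2
    if 1 == 35:
        process(28)
    else:
        out = r
    for buf in out:
        out = handle(buf)
    base = [ix[out] for ix in speed if ix < 31]
    base = base - (speed + r)
    out = 38 % 4
    out = buf
    if 4 >= 10:
        speed = buf // 4
        base = base - base
    r = out[12]
    return ix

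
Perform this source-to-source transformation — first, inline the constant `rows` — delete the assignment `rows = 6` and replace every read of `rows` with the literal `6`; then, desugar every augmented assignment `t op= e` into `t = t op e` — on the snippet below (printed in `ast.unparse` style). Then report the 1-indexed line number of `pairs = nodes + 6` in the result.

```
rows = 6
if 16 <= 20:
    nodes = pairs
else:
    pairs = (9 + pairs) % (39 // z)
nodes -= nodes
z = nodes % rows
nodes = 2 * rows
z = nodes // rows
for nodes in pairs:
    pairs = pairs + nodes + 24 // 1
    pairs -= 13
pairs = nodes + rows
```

Transformed code:
if 16 <= 20:
    nodes = pairs
else:
    pairs = (9 + pairs) % (39 // z)
nodes = nodes - nodes
z = nodes % 6
nodes = 2 * 6
z = nodes // 6
for nodes in pairs:
    pairs = pairs + nodes + 24 // 1
    pairs = pairs - 13
pairs = nodes + 6

12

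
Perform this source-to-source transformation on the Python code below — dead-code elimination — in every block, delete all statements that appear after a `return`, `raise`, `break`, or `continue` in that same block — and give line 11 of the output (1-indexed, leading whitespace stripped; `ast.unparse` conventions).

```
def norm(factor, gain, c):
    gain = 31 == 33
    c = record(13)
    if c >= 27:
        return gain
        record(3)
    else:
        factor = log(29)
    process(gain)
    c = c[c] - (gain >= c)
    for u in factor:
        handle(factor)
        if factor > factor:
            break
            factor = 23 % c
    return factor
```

handle(factor)

Transformed code:
def norm(factor, gain, c):
    gain = 31 == 33
    c = record(13)
    if c >= 27:
        return gain
    else:
        factor = log(29)
    process(gain)
    c = c[c] - (gain >= c)
    for u in factor:
        handle(factor)
        if factor > factor:
            break
    return factor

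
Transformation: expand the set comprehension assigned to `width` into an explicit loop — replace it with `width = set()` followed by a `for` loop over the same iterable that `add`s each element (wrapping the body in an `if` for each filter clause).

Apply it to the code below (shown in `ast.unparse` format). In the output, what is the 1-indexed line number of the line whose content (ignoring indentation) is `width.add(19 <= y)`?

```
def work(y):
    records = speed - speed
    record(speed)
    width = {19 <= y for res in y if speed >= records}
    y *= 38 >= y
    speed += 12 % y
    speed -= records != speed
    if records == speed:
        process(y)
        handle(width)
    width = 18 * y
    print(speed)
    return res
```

Transformed code:
def work(y):
    records = speed - speed
    record(speed)
    width = set()
    for res in y:
        if speed >= records:
            width.add(19 <= y)
    y *= 38 >= y
    speed += 12 % y
    speed -= records != speed
    if records == speed:
        process(y)
        handle(width)
    width = 18 * y
    print(speed)
    return res

7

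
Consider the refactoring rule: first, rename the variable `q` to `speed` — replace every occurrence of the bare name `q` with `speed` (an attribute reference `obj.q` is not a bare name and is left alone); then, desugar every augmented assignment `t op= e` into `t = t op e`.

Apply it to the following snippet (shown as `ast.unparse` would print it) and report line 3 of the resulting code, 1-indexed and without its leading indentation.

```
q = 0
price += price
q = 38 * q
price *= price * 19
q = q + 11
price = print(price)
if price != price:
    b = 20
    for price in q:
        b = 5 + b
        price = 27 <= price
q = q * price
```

Transformed code:
speed = 0
price = price + price
speed = 38 * speed
price = price * (price * 19)
speed = speed + 11
price = print(price)
if price != price:
    b = 20
    for price in speed:
        b = 5 + b
        price = 27 <= price
speed = speed * price

speed = 38 * speed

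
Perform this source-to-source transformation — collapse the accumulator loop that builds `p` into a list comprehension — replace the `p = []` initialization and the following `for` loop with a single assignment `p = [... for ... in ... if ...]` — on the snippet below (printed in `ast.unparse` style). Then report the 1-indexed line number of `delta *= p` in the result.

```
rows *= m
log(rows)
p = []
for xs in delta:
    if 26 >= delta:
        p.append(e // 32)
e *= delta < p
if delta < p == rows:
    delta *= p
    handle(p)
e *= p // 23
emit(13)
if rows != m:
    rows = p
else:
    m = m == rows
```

6

Transformed code:
rows *= m
log(rows)
p = [e // 32 for xs in delta if 26 >= delta]
e *= delta < p
if delta < p == rows:
    delta *= p
    handle(p)
e *= p // 23
emit(13)
if rows != m:
    rows = p
else:
    m = m == rows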